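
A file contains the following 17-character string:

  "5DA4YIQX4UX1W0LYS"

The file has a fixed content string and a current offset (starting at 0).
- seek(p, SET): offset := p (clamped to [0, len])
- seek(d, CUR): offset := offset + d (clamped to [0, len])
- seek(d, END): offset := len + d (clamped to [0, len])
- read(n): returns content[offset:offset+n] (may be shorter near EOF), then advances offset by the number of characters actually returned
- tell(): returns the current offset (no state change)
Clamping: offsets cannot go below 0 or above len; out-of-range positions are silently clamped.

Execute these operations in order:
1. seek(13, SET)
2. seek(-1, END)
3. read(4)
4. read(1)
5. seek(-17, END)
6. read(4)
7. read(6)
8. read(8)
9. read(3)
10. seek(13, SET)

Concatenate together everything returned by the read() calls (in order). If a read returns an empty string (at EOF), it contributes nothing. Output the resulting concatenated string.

After 1 (seek(13, SET)): offset=13
After 2 (seek(-1, END)): offset=16
After 3 (read(4)): returned 'S', offset=17
After 4 (read(1)): returned '', offset=17
After 5 (seek(-17, END)): offset=0
After 6 (read(4)): returned '5DA4', offset=4
After 7 (read(6)): returned 'YIQX4U', offset=10
After 8 (read(8)): returned 'X1W0LYS', offset=17
After 9 (read(3)): returned '', offset=17
After 10 (seek(13, SET)): offset=13

Answer: S5DA4YIQX4UX1W0LYS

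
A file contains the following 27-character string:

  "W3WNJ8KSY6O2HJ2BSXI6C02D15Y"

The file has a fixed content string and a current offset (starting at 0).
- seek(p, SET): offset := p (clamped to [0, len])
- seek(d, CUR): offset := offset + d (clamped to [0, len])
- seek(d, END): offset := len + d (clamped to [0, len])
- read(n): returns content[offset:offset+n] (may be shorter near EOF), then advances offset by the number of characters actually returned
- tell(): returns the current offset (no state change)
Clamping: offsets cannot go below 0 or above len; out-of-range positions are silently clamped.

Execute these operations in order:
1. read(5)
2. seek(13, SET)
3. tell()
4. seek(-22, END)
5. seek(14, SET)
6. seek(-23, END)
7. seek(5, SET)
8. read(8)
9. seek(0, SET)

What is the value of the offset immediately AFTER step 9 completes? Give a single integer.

Answer: 0

Derivation:
After 1 (read(5)): returned 'W3WNJ', offset=5
After 2 (seek(13, SET)): offset=13
After 3 (tell()): offset=13
After 4 (seek(-22, END)): offset=5
After 5 (seek(14, SET)): offset=14
After 6 (seek(-23, END)): offset=4
After 7 (seek(5, SET)): offset=5
After 8 (read(8)): returned '8KSY6O2H', offset=13
After 9 (seek(0, SET)): offset=0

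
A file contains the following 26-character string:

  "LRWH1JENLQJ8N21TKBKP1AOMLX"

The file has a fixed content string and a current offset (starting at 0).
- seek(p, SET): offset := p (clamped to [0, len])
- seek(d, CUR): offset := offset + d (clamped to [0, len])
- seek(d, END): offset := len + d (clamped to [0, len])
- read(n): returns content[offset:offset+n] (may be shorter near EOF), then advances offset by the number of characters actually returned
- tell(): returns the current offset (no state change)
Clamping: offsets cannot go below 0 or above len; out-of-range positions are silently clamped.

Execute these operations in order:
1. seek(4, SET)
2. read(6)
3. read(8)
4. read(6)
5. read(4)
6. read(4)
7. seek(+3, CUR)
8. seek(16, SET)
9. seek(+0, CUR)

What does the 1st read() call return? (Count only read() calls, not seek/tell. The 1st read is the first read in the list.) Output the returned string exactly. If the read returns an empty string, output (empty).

After 1 (seek(4, SET)): offset=4
After 2 (read(6)): returned '1JENLQ', offset=10
After 3 (read(8)): returned 'J8N21TKB', offset=18
After 4 (read(6)): returned 'KP1AOM', offset=24
After 5 (read(4)): returned 'LX', offset=26
After 6 (read(4)): returned '', offset=26
After 7 (seek(+3, CUR)): offset=26
After 8 (seek(16, SET)): offset=16
After 9 (seek(+0, CUR)): offset=16

Answer: 1JENLQ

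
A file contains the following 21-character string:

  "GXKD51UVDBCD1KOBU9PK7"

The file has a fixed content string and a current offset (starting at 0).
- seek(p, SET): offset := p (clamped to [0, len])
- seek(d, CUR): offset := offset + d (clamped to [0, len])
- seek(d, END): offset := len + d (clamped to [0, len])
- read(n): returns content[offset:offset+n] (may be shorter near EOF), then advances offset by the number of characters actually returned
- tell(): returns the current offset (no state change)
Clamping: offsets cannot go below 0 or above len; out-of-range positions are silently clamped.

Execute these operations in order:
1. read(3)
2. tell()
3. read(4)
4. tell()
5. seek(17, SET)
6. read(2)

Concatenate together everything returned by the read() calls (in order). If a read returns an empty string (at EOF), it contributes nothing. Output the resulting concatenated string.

Answer: GXKD51U9P

Derivation:
After 1 (read(3)): returned 'GXK', offset=3
After 2 (tell()): offset=3
After 3 (read(4)): returned 'D51U', offset=7
After 4 (tell()): offset=7
After 5 (seek(17, SET)): offset=17
After 6 (read(2)): returned '9P', offset=19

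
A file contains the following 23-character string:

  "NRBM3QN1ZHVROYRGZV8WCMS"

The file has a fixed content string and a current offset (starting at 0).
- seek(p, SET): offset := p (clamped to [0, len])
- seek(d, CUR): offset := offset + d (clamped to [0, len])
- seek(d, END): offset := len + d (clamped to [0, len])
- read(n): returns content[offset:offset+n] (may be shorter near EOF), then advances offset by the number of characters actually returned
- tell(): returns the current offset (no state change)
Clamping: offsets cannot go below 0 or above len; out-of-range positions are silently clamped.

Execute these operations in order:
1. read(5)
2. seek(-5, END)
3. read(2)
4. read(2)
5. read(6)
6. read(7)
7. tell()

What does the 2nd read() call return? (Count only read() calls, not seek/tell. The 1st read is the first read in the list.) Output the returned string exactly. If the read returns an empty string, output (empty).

After 1 (read(5)): returned 'NRBM3', offset=5
After 2 (seek(-5, END)): offset=18
After 3 (read(2)): returned '8W', offset=20
After 4 (read(2)): returned 'CM', offset=22
After 5 (read(6)): returned 'S', offset=23
After 6 (read(7)): returned '', offset=23
After 7 (tell()): offset=23

Answer: 8W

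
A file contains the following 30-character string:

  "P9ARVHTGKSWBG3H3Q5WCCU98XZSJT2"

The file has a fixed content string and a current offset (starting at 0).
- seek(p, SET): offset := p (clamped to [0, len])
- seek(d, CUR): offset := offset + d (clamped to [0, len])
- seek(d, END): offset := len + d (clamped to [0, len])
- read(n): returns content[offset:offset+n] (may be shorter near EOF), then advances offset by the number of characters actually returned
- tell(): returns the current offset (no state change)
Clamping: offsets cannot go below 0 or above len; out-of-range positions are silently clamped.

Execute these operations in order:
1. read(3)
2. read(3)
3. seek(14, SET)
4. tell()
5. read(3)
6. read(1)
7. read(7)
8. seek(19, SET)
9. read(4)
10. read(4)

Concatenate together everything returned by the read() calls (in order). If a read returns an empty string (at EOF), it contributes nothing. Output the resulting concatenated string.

Answer: P9ARVHH3Q5WCCU98XCCU98XZS

Derivation:
After 1 (read(3)): returned 'P9A', offset=3
After 2 (read(3)): returned 'RVH', offset=6
After 3 (seek(14, SET)): offset=14
After 4 (tell()): offset=14
After 5 (read(3)): returned 'H3Q', offset=17
After 6 (read(1)): returned '5', offset=18
After 7 (read(7)): returned 'WCCU98X', offset=25
After 8 (seek(19, SET)): offset=19
After 9 (read(4)): returned 'CCU9', offset=23
After 10 (read(4)): returned '8XZS', offset=27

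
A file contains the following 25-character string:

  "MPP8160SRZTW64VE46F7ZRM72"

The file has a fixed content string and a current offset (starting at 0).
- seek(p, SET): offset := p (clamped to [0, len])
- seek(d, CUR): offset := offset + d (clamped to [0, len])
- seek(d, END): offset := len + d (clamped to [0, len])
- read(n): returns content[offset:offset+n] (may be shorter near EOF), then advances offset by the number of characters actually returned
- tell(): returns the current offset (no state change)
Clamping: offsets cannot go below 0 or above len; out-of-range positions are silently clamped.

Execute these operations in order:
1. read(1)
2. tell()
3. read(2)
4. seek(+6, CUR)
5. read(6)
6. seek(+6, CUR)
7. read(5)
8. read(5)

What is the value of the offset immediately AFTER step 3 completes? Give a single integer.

Answer: 3

Derivation:
After 1 (read(1)): returned 'M', offset=1
After 2 (tell()): offset=1
After 3 (read(2)): returned 'PP', offset=3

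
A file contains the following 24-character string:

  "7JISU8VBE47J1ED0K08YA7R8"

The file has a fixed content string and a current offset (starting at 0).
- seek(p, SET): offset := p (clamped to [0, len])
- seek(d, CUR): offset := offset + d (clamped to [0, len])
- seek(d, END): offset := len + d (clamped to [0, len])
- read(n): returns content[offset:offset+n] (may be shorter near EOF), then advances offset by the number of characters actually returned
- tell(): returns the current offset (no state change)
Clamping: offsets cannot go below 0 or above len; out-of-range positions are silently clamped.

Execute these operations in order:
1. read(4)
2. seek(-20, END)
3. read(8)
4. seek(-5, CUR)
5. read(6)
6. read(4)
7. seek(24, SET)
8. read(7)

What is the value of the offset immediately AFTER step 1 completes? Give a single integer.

Answer: 4

Derivation:
After 1 (read(4)): returned '7JIS', offset=4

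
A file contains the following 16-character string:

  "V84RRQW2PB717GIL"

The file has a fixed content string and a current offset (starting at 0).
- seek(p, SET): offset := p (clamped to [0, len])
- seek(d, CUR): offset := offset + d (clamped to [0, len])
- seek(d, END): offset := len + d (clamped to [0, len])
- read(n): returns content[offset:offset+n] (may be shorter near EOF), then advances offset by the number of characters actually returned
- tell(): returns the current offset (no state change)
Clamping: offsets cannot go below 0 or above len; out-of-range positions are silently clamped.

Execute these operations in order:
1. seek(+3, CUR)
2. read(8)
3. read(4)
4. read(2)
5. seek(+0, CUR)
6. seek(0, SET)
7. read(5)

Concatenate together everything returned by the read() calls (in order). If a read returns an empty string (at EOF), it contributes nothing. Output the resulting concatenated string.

Answer: RRQW2PB717GILV84RR

Derivation:
After 1 (seek(+3, CUR)): offset=3
After 2 (read(8)): returned 'RRQW2PB7', offset=11
After 3 (read(4)): returned '17GI', offset=15
After 4 (read(2)): returned 'L', offset=16
After 5 (seek(+0, CUR)): offset=16
After 6 (seek(0, SET)): offset=0
After 7 (read(5)): returned 'V84RR', offset=5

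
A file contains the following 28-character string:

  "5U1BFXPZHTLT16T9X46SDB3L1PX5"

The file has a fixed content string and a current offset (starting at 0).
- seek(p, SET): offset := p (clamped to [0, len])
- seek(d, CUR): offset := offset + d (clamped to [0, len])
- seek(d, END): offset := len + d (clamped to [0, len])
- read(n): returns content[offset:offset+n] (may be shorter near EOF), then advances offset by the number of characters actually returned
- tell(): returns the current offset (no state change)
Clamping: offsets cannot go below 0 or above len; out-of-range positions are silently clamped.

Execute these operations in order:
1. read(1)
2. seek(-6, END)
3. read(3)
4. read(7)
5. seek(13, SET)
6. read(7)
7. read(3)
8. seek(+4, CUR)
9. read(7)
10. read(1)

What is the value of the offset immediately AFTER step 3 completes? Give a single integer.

After 1 (read(1)): returned '5', offset=1
After 2 (seek(-6, END)): offset=22
After 3 (read(3)): returned '3L1', offset=25

Answer: 25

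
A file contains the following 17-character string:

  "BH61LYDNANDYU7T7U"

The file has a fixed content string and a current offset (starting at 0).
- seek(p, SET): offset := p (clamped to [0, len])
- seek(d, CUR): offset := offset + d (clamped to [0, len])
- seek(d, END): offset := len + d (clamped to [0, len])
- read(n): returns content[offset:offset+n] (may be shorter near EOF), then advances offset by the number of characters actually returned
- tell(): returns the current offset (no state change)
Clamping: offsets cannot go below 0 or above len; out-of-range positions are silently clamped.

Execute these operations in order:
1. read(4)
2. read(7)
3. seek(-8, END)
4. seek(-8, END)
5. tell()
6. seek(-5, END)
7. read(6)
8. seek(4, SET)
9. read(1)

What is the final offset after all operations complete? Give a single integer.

Answer: 5

Derivation:
After 1 (read(4)): returned 'BH61', offset=4
After 2 (read(7)): returned 'LYDNAND', offset=11
After 3 (seek(-8, END)): offset=9
After 4 (seek(-8, END)): offset=9
After 5 (tell()): offset=9
After 6 (seek(-5, END)): offset=12
After 7 (read(6)): returned 'U7T7U', offset=17
After 8 (seek(4, SET)): offset=4
After 9 (read(1)): returned 'L', offset=5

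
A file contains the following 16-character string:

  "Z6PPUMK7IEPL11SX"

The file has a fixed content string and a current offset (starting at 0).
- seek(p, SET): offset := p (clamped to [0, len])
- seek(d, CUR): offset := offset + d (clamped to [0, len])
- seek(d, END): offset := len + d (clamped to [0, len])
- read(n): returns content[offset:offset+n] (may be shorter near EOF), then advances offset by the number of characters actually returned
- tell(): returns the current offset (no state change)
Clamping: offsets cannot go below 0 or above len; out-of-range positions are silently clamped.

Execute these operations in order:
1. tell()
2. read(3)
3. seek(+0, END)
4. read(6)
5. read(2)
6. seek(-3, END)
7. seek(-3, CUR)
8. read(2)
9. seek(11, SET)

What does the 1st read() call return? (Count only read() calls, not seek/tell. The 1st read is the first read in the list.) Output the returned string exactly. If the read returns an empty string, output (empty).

Answer: Z6P

Derivation:
After 1 (tell()): offset=0
After 2 (read(3)): returned 'Z6P', offset=3
After 3 (seek(+0, END)): offset=16
After 4 (read(6)): returned '', offset=16
After 5 (read(2)): returned '', offset=16
After 6 (seek(-3, END)): offset=13
After 7 (seek(-3, CUR)): offset=10
After 8 (read(2)): returned 'PL', offset=12
After 9 (seek(11, SET)): offset=11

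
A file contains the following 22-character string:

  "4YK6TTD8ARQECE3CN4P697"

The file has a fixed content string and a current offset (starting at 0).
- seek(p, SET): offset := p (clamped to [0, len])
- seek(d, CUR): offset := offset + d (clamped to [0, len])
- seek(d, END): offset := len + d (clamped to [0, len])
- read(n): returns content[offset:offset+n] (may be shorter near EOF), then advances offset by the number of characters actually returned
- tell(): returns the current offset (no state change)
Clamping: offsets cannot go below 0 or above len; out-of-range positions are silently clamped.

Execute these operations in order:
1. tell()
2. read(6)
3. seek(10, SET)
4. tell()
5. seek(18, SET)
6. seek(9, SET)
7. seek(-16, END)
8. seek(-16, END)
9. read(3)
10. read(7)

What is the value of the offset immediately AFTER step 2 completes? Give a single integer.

After 1 (tell()): offset=0
After 2 (read(6)): returned '4YK6TT', offset=6

Answer: 6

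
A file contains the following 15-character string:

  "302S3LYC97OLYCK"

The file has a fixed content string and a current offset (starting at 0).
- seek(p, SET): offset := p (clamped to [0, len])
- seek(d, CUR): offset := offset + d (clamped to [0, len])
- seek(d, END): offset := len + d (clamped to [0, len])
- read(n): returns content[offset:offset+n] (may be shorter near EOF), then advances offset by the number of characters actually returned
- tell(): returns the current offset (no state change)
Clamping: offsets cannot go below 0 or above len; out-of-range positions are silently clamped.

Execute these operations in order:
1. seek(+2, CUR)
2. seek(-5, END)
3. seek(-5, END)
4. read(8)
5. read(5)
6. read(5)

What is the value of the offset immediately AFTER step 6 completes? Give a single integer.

After 1 (seek(+2, CUR)): offset=2
After 2 (seek(-5, END)): offset=10
After 3 (seek(-5, END)): offset=10
After 4 (read(8)): returned 'OLYCK', offset=15
After 5 (read(5)): returned '', offset=15
After 6 (read(5)): returned '', offset=15

Answer: 15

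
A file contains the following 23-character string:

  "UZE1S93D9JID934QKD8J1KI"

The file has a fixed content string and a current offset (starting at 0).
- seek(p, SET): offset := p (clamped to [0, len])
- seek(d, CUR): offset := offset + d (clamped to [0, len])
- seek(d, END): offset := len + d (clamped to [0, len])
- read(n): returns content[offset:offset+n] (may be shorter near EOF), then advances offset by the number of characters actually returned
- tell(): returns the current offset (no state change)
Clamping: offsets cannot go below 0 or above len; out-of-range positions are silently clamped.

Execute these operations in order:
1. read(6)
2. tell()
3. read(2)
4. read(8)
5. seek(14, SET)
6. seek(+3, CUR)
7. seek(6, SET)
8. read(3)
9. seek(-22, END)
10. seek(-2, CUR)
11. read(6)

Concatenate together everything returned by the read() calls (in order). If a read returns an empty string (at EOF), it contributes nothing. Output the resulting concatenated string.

Answer: UZE1S93D9JID934Q3D9UZE1S9

Derivation:
After 1 (read(6)): returned 'UZE1S9', offset=6
After 2 (tell()): offset=6
After 3 (read(2)): returned '3D', offset=8
After 4 (read(8)): returned '9JID934Q', offset=16
After 5 (seek(14, SET)): offset=14
After 6 (seek(+3, CUR)): offset=17
After 7 (seek(6, SET)): offset=6
After 8 (read(3)): returned '3D9', offset=9
After 9 (seek(-22, END)): offset=1
After 10 (seek(-2, CUR)): offset=0
After 11 (read(6)): returned 'UZE1S9', offset=6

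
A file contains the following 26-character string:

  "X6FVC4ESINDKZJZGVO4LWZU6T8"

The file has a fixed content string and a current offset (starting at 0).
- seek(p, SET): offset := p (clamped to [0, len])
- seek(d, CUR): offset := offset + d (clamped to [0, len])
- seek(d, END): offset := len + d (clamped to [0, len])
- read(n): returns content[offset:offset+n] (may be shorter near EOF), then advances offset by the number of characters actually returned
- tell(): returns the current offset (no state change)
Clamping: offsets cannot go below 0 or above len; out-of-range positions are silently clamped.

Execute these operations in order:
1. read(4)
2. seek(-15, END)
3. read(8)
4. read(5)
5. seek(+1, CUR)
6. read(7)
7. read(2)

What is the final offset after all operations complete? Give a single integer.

After 1 (read(4)): returned 'X6FV', offset=4
After 2 (seek(-15, END)): offset=11
After 3 (read(8)): returned 'KZJZGVO4', offset=19
After 4 (read(5)): returned 'LWZU6', offset=24
After 5 (seek(+1, CUR)): offset=25
After 6 (read(7)): returned '8', offset=26
After 7 (read(2)): returned '', offset=26

Answer: 26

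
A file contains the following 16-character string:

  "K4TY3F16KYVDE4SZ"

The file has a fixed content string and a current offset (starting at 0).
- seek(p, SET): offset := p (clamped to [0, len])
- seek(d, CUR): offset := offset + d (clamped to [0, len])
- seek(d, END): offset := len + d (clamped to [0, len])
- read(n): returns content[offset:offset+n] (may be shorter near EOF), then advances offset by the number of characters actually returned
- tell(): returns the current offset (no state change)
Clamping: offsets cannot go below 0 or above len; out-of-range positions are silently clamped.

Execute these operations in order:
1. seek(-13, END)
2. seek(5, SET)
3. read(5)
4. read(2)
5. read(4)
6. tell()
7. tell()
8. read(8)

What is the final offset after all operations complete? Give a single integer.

Answer: 16

Derivation:
After 1 (seek(-13, END)): offset=3
After 2 (seek(5, SET)): offset=5
After 3 (read(5)): returned 'F16KY', offset=10
After 4 (read(2)): returned 'VD', offset=12
After 5 (read(4)): returned 'E4SZ', offset=16
After 6 (tell()): offset=16
After 7 (tell()): offset=16
After 8 (read(8)): returned '', offset=16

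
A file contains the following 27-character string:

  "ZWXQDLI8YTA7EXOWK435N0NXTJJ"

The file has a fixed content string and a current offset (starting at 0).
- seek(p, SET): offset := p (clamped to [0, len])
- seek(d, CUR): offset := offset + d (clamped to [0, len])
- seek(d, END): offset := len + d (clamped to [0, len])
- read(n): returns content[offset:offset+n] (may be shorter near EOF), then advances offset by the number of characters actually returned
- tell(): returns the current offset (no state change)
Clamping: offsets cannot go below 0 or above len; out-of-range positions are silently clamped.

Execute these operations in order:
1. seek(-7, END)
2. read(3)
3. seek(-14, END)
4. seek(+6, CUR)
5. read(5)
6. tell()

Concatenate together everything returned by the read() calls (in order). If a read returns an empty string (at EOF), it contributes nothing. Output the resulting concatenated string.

After 1 (seek(-7, END)): offset=20
After 2 (read(3)): returned 'N0N', offset=23
After 3 (seek(-14, END)): offset=13
After 4 (seek(+6, CUR)): offset=19
After 5 (read(5)): returned '5N0NX', offset=24
After 6 (tell()): offset=24

Answer: N0N5N0NX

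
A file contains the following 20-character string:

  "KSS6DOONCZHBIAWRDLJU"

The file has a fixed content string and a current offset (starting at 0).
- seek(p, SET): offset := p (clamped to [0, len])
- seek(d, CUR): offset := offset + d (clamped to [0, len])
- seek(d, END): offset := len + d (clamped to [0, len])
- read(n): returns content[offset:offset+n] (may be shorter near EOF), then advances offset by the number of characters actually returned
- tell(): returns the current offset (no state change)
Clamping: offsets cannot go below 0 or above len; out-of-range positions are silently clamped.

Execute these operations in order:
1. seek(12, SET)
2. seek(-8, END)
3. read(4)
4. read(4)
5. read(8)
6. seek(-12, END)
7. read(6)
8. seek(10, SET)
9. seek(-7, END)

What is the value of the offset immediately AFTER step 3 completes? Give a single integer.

Answer: 16

Derivation:
After 1 (seek(12, SET)): offset=12
After 2 (seek(-8, END)): offset=12
After 3 (read(4)): returned 'IAWR', offset=16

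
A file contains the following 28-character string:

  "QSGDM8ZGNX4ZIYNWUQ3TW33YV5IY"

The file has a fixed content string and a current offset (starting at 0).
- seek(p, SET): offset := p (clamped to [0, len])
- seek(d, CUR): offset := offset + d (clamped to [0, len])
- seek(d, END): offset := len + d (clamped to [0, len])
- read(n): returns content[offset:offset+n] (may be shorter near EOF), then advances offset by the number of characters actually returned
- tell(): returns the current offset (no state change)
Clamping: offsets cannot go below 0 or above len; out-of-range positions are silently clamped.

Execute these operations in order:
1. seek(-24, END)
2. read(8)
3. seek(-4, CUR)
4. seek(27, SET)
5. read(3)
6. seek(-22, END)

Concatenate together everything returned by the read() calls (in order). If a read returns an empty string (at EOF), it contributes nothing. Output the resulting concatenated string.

After 1 (seek(-24, END)): offset=4
After 2 (read(8)): returned 'M8ZGNX4Z', offset=12
After 3 (seek(-4, CUR)): offset=8
After 4 (seek(27, SET)): offset=27
After 5 (read(3)): returned 'Y', offset=28
After 6 (seek(-22, END)): offset=6

Answer: M8ZGNX4ZY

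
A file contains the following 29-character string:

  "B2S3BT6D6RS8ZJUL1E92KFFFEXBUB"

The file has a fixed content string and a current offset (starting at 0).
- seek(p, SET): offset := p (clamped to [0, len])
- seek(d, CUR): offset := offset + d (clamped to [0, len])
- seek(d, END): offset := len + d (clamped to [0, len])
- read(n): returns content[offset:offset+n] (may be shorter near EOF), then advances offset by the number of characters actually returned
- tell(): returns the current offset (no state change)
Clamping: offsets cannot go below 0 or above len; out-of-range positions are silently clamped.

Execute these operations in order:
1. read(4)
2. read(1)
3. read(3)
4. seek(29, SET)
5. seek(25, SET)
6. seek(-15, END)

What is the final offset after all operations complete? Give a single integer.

Answer: 14

Derivation:
After 1 (read(4)): returned 'B2S3', offset=4
After 2 (read(1)): returned 'B', offset=5
After 3 (read(3)): returned 'T6D', offset=8
After 4 (seek(29, SET)): offset=29
After 5 (seek(25, SET)): offset=25
After 6 (seek(-15, END)): offset=14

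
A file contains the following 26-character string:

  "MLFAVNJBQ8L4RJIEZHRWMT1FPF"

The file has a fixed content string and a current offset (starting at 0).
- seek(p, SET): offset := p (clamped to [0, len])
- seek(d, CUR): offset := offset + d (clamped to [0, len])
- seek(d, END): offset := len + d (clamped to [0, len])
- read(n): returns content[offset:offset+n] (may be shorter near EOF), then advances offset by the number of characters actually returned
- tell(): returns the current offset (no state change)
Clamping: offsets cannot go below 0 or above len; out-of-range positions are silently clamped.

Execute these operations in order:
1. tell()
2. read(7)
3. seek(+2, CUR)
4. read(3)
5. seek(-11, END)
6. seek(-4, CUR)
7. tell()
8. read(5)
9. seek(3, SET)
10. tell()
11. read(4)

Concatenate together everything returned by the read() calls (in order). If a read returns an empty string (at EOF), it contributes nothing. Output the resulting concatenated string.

Answer: MLFAVNJ8L44RJIEAVNJ

Derivation:
After 1 (tell()): offset=0
After 2 (read(7)): returned 'MLFAVNJ', offset=7
After 3 (seek(+2, CUR)): offset=9
After 4 (read(3)): returned '8L4', offset=12
After 5 (seek(-11, END)): offset=15
After 6 (seek(-4, CUR)): offset=11
After 7 (tell()): offset=11
After 8 (read(5)): returned '4RJIE', offset=16
After 9 (seek(3, SET)): offset=3
After 10 (tell()): offset=3
After 11 (read(4)): returned 'AVNJ', offset=7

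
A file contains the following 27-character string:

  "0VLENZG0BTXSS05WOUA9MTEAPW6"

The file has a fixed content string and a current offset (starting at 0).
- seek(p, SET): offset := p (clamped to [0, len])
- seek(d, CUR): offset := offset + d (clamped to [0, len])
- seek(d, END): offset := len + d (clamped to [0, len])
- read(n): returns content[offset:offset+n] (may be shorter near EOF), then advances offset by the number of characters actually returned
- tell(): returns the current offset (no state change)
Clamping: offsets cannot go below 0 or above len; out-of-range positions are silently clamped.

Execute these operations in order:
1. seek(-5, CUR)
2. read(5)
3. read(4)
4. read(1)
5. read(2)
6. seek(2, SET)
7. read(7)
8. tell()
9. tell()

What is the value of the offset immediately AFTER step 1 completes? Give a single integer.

After 1 (seek(-5, CUR)): offset=0

Answer: 0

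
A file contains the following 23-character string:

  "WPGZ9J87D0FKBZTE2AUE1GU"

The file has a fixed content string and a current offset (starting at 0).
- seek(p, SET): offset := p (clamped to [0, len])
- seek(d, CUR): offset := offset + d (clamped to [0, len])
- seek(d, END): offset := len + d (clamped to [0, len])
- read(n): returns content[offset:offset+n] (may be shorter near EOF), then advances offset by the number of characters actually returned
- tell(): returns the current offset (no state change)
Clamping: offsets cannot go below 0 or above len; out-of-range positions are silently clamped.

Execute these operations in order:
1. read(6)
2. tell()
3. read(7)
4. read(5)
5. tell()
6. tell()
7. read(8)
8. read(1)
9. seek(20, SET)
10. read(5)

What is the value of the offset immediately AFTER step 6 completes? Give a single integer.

Answer: 18

Derivation:
After 1 (read(6)): returned 'WPGZ9J', offset=6
After 2 (tell()): offset=6
After 3 (read(7)): returned '87D0FKB', offset=13
After 4 (read(5)): returned 'ZTE2A', offset=18
After 5 (tell()): offset=18
After 6 (tell()): offset=18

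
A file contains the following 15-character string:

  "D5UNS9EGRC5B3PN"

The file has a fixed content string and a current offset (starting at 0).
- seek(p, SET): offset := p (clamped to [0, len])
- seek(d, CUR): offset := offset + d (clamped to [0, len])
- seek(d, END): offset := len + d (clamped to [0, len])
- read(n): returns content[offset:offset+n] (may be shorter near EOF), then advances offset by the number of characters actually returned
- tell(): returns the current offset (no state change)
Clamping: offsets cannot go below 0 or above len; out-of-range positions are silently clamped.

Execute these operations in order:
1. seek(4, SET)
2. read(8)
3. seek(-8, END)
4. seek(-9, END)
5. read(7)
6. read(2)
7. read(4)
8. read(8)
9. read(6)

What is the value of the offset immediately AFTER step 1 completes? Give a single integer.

After 1 (seek(4, SET)): offset=4

Answer: 4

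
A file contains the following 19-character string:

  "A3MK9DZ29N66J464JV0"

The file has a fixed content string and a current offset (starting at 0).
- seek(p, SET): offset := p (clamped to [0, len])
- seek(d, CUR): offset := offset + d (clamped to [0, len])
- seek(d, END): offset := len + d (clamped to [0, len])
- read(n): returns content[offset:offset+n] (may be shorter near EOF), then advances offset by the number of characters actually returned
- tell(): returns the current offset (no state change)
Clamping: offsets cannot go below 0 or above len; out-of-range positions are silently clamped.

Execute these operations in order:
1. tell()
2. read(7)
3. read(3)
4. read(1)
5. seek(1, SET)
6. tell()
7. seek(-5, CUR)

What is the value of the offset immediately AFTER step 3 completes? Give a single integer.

After 1 (tell()): offset=0
After 2 (read(7)): returned 'A3MK9DZ', offset=7
After 3 (read(3)): returned '29N', offset=10

Answer: 10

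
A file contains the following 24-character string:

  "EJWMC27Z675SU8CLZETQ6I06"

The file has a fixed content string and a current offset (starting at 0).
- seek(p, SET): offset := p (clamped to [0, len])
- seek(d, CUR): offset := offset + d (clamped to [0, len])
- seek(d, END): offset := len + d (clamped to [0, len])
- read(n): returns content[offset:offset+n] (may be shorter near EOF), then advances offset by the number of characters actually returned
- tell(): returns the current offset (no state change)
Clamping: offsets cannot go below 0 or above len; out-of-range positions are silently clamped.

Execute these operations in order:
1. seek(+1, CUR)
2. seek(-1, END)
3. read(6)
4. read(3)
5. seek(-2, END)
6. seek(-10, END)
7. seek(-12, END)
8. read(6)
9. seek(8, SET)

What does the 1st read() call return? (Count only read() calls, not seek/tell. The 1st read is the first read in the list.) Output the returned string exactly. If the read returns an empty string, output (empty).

After 1 (seek(+1, CUR)): offset=1
After 2 (seek(-1, END)): offset=23
After 3 (read(6)): returned '6', offset=24
After 4 (read(3)): returned '', offset=24
After 5 (seek(-2, END)): offset=22
After 6 (seek(-10, END)): offset=14
After 7 (seek(-12, END)): offset=12
After 8 (read(6)): returned 'U8CLZE', offset=18
After 9 (seek(8, SET)): offset=8

Answer: 6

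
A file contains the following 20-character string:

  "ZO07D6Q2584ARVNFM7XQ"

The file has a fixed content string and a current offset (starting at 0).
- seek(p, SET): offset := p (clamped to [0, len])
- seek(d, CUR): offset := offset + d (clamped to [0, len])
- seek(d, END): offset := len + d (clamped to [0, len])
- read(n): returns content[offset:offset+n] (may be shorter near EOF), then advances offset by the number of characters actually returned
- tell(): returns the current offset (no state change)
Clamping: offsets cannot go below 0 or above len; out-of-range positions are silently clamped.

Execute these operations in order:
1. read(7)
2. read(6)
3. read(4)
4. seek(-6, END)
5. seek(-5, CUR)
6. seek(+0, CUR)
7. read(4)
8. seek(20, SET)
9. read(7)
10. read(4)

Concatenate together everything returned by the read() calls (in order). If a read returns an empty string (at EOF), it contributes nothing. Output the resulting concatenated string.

Answer: ZO07D6Q2584ARVNFM84AR

Derivation:
After 1 (read(7)): returned 'ZO07D6Q', offset=7
After 2 (read(6)): returned '2584AR', offset=13
After 3 (read(4)): returned 'VNFM', offset=17
After 4 (seek(-6, END)): offset=14
After 5 (seek(-5, CUR)): offset=9
After 6 (seek(+0, CUR)): offset=9
After 7 (read(4)): returned '84AR', offset=13
After 8 (seek(20, SET)): offset=20
After 9 (read(7)): returned '', offset=20
After 10 (read(4)): returned '', offset=20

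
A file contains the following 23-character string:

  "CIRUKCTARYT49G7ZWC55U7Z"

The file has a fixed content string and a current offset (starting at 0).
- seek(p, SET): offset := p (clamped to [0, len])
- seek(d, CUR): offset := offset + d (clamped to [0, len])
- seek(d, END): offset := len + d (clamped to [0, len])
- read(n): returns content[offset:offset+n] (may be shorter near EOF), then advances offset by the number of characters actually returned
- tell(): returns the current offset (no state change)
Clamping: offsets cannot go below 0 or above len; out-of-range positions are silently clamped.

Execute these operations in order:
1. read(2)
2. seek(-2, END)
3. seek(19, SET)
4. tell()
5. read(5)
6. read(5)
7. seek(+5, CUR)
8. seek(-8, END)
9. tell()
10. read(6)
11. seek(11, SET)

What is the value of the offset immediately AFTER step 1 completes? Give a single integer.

After 1 (read(2)): returned 'CI', offset=2

Answer: 2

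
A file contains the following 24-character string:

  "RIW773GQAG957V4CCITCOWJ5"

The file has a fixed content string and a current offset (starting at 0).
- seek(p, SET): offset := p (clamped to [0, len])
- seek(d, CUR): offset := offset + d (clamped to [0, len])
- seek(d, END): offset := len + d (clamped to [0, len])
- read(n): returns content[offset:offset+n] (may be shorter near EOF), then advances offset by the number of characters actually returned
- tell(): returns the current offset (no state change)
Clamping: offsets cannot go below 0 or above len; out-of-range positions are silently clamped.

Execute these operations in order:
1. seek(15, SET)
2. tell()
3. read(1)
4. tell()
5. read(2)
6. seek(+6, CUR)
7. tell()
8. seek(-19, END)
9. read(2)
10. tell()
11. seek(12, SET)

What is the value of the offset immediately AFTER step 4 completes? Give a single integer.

After 1 (seek(15, SET)): offset=15
After 2 (tell()): offset=15
After 3 (read(1)): returned 'C', offset=16
After 4 (tell()): offset=16

Answer: 16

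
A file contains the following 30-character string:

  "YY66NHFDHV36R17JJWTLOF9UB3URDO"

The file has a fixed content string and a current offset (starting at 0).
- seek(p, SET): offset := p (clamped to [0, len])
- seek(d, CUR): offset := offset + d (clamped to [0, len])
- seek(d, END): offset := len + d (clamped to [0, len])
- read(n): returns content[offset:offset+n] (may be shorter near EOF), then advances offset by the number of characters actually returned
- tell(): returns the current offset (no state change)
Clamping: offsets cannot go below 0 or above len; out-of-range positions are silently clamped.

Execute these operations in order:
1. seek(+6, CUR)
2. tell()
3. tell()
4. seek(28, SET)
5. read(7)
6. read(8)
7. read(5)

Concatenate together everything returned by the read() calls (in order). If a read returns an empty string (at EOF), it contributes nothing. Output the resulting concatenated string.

After 1 (seek(+6, CUR)): offset=6
After 2 (tell()): offset=6
After 3 (tell()): offset=6
After 4 (seek(28, SET)): offset=28
After 5 (read(7)): returned 'DO', offset=30
After 6 (read(8)): returned '', offset=30
After 7 (read(5)): returned '', offset=30

Answer: DO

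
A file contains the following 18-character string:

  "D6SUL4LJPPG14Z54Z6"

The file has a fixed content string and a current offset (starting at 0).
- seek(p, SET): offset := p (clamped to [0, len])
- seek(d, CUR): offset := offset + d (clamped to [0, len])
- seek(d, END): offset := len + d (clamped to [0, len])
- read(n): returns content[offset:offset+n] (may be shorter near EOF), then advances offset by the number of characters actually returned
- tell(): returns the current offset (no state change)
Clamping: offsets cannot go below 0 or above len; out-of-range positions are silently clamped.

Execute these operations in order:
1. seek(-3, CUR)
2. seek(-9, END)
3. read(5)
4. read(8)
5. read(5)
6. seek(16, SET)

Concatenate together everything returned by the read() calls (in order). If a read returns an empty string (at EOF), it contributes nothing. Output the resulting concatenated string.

Answer: PG14Z54Z6

Derivation:
After 1 (seek(-3, CUR)): offset=0
After 2 (seek(-9, END)): offset=9
After 3 (read(5)): returned 'PG14Z', offset=14
After 4 (read(8)): returned '54Z6', offset=18
After 5 (read(5)): returned '', offset=18
After 6 (seek(16, SET)): offset=16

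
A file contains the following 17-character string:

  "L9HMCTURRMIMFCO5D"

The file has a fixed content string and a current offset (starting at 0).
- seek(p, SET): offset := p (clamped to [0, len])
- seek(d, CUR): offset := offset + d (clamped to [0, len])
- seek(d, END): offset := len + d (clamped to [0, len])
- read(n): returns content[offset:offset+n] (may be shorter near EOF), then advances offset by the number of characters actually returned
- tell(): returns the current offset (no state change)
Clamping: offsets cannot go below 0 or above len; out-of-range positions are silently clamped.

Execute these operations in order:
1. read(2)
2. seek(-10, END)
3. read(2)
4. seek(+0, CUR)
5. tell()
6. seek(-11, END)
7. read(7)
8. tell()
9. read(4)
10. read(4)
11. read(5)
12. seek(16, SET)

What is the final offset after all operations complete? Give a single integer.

Answer: 16

Derivation:
After 1 (read(2)): returned 'L9', offset=2
After 2 (seek(-10, END)): offset=7
After 3 (read(2)): returned 'RR', offset=9
After 4 (seek(+0, CUR)): offset=9
After 5 (tell()): offset=9
After 6 (seek(-11, END)): offset=6
After 7 (read(7)): returned 'URRMIMF', offset=13
After 8 (tell()): offset=13
After 9 (read(4)): returned 'CO5D', offset=17
After 10 (read(4)): returned '', offset=17
After 11 (read(5)): returned '', offset=17
After 12 (seek(16, SET)): offset=16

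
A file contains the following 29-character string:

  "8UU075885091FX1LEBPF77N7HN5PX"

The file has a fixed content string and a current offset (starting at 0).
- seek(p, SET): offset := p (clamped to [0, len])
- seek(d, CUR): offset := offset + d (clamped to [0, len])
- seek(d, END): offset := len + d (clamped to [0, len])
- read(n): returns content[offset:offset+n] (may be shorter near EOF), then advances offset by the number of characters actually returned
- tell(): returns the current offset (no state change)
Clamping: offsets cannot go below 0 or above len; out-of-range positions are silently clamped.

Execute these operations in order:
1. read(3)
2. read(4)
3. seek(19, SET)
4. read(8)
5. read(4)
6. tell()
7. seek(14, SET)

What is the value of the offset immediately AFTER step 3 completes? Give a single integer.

After 1 (read(3)): returned '8UU', offset=3
After 2 (read(4)): returned '0758', offset=7
After 3 (seek(19, SET)): offset=19

Answer: 19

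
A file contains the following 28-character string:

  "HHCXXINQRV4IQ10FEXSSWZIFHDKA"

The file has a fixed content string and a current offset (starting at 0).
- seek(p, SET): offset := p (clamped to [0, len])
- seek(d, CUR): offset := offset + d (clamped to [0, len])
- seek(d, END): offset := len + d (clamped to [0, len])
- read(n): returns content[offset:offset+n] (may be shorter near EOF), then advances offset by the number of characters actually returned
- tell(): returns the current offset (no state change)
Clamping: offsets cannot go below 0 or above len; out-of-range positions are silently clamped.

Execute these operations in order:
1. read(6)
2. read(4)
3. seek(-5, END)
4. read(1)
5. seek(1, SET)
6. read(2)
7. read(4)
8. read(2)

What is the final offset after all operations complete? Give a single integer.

Answer: 9

Derivation:
After 1 (read(6)): returned 'HHCXXI', offset=6
After 2 (read(4)): returned 'NQRV', offset=10
After 3 (seek(-5, END)): offset=23
After 4 (read(1)): returned 'F', offset=24
After 5 (seek(1, SET)): offset=1
After 6 (read(2)): returned 'HC', offset=3
After 7 (read(4)): returned 'XXIN', offset=7
After 8 (read(2)): returned 'QR', offset=9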